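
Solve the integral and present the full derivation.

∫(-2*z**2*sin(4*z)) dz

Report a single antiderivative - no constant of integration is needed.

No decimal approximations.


Step 1. Integrate ∫(-2*z**2*sin(4*z)) dz by parts with u = z**2, dv = (-2*sin(4*z)) dz, so v = cos(4*z)/2: now z**2*cos(4*z)/2 + ∫(-z*cos(4*z)) dz.
Step 2. Integrate ∫(-z*cos(4*z)) dz by parts with u = z, dv = (-cos(4*z)) dz, so v = -sin(4*z)/4: now z**2*cos(4*z)/2 - z*sin(4*z)/4 + ∫(sin(4*z)/4) dz.
Step 3. Evaluate the standard form: now z**2*cos(4*z)/2 - z*sin(4*z)/4 - cos(4*z)/16.
Answer: z**2*cos(4*z)/2 - z*sin(4*z)/4 - cos(4*z)/16.


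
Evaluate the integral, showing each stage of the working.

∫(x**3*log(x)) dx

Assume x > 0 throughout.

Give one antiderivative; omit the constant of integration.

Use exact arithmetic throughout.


Step 1. Integrate ∫(x**3*log(x)) dx by parts with u = log(x), dv = (x**3) dx, so v = x**4/4 [assuming x > 0]: now x**4*log(x)/4 + ∫(-x**3/4) dx.
Step 2. Evaluate the standard form: now x**4*log(x)/4 - x**4/16.
Answer: x**4*log(x)/4 - x**4/16.


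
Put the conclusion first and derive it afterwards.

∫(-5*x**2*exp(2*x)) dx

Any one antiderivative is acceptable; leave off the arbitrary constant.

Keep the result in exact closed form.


The answer is -5*x**2*exp(2*x)/2 + 5*x*exp(2*x)/2 - 5*exp(2*x)/4.
Step 1. Integrate ∫(-5*x**2*exp(2*x)) dx by parts with u = x**2, dv = (-5*exp(2*x)) dx, so v = -5*exp(2*x)/2: now -5*x**2*exp(2*x)/2 + ∫(5*x*exp(2*x)) dx.
Step 2. Integrate ∫(5*x*exp(2*x)) dx by parts with u = x, dv = (5*exp(2*x)) dx, so v = 5*exp(2*x)/2: now -5*x**2*exp(2*x)/2 + 5*x*exp(2*x)/2 + ∫(-5*exp(2*x)/2) dx.
Step 3. Evaluate the standard form: now -5*x**2*exp(2*x)/2 + 5*x*exp(2*x)/2 - 5*exp(2*x)/4.
Answer: -5*x**2*exp(2*x)/2 + 5*x*exp(2*x)/2 - 5*exp(2*x)/4.


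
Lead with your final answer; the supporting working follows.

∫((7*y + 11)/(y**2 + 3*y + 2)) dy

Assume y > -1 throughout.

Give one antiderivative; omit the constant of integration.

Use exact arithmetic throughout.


The answer is 4*log(y + 1) + 3*log(y + 2).
Step 1. Decompose ∫((7*y + 11)/(y**2 + 3*y + 2)) dy by partial fractions, (7*y + 11)/(y**2 + 3*y + 2) = 3/(y + 2) + 4/(y + 1): now ∫(4/(y + 1)) dy + ∫(3/(y + 2)) dy.
Step 2. Evaluate the standard form [assuming y > -2]: now 3*log(y + 2) + ∫(4/(y + 1)) dy.
Step 3. Evaluate the standard form [assuming y > -1]: now 4*log(y + 1) + 3*log(y + 2).
Answer: 4*log(y + 1) + 3*log(y + 2).


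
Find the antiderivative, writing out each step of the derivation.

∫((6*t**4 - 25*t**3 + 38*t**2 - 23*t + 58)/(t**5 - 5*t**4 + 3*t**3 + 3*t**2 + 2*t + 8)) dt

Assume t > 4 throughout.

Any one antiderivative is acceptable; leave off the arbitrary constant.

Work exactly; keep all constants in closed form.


Step 1. Decompose ∫((6*t**4 - 25*t**3 + 38*t**2 - 23*t + 58)/(t**5 - 5*t**4 + 3*t**3 + 3*t**2 + 2*t + 8)) dt by partial fractions, (6*t**4 - 25*t**3 + 38*t**2 - 23*t + 58)/(t**5 - 5*t**4 + 3*t**3 + 3*t**2 + 2*t + 8) = 2/(t**2 + 1) + 5/(t + 1) - 2/(t - 2) + 3/(t - 4): now ∫(3/(t - 4)) dt + ∫(-2/(t - 2)) dt + ∫(5/(t + 1)) dt + ∫(2/(t**2 + 1)) dt.
Step 2. Evaluate the standard form [assuming t > 2]: now -2*log(t - 2) + ∫(3/(t - 4)) dt + ∫(5/(t + 1)) dt + ∫(2/(t**2 + 1)) dt.
Step 3. Evaluate the standard form [assuming t > 4]: now 3*log(t - 4) - 2*log(t - 2) + ∫(5/(t + 1)) dt + ∫(2/(t**2 + 1)) dt.
Step 4. Evaluate the standard form [assuming t > -1]: now 3*log(t - 4) - 2*log(t - 2) + 5*log(t + 1) + ∫(2/(t**2 + 1)) dt.
Step 5. Evaluate the standard form: now 3*log(t - 4) - 2*log(t - 2) + 5*log(t + 1) + 2*atan(t).
Answer: 3*log(t - 4) - 2*log(t - 2) + 5*log(t + 1) + 2*atan(t).


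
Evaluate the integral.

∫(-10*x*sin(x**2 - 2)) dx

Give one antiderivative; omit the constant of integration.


Answer: 5*cos(x**2 - 2).


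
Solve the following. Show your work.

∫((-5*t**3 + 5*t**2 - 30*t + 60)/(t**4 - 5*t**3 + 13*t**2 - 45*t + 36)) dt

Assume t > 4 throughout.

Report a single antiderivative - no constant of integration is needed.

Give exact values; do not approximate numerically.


Step 1. Decompose ∫((-5*t**3 + 5*t**2 - 30*t + 60)/(t**4 - 5*t**3 + 13*t**2 - 45*t + 36)) dt by partial fractions, (-5*t**3 + 5*t**2 - 30*t + 60)/(t**4 - 5*t**3 + 13*t**2 - 45*t + 36) = -3/(t**2 + 9) - 1/(t - 1) - 4/(t - 4): now ∫(-4/(t - 4)) dt + ∫(-1/(t - 1)) dt + ∫(-3/(t**2 + 9)) dt.
Step 2. Evaluate the standard form [assuming t > 4]: now -4*log(t - 4) + ∫(-1/(t - 1)) dt + ∫(-3/(t**2 + 9)) dt.
Step 3. Evaluate the standard form [assuming t > 1]: now -4*log(t - 4) - log(t - 1) + ∫(-3/(t**2 + 9)) dt.
Step 4. Evaluate the standard form: now -4*log(t - 4) - log(t - 1) - atan(t/3).
Answer: -4*log(t - 4) - log(t - 1) - atan(t/3).


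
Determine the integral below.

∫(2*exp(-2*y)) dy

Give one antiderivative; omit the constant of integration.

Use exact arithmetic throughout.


Answer: -exp(-2*y).


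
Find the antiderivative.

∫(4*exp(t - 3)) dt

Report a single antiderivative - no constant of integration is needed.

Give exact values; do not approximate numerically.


Answer: 4*exp(t - 3).


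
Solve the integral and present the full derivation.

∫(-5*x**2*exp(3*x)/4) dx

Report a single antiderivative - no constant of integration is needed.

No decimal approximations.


Step 1. Integrate ∫(-5*x**2*exp(3*x)/4) dx by parts with u = x**2, dv = (-5*exp(3*x)/4) dx, so v = -5*exp(3*x)/12: now -5*x**2*exp(3*x)/12 + ∫(5*x*exp(3*x)/6) dx.
Step 2. Integrate ∫(5*x*exp(3*x)/6) dx by parts with u = x, dv = (5*exp(3*x)/6) dx, so v = 5*exp(3*x)/18: now -5*x**2*exp(3*x)/12 + 5*x*exp(3*x)/18 + ∫(-5*exp(3*x)/18) dx.
Step 3. Evaluate the standard form: now -5*x**2*exp(3*x)/12 + 5*x*exp(3*x)/18 - 5*exp(3*x)/54.
Answer: -5*x**2*exp(3*x)/12 + 5*x*exp(3*x)/18 - 5*exp(3*x)/54.


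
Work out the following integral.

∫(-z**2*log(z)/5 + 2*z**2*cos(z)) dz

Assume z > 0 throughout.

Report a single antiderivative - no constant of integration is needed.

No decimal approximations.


Answer: -z**3*log(z)/15 + z**3/45 + 2*z**2*sin(z) + 4*z*cos(z) - 4*sin(z).


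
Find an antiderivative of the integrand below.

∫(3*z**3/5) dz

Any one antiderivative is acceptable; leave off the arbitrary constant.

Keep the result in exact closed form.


Answer: 3*z**4/20.


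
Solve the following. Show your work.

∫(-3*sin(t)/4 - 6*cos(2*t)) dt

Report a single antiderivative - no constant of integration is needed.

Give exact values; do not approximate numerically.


Step 1. Rewrite: now ∫(-3*sin(t)/4) dt + ∫(-6*cos(2*t)) dt.
Step 2. Evaluate the standard form: now -3*sin(2*t) + ∫(-3*sin(t)/4) dt.
Step 3. Evaluate the standard form: now -3*sin(2*t) + 3*cos(t)/4.
Answer: -3*sin(2*t) + 3*cos(t)/4.


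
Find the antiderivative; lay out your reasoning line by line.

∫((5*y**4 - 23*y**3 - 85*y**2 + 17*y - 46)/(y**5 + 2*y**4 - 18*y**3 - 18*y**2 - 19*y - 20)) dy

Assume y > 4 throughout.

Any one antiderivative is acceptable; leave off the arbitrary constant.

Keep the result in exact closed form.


Step 1. Decompose ∫((5*y**4 - 23*y**3 - 85*y**2 + 17*y - 46)/(y**5 + 2*y**4 - 18*y**3 - 18*y**2 - 19*y - 20)) dy by partial fractions, (5*y**4 - 23*y**3 - 85*y**2 + 17*y - 46)/(y**5 + 2*y**4 - 18*y**3 - 18*y**2 - 19*y - 20) = -2/(y**2 + 1) + 4/(y + 5) + 3/(y + 1) - 2/(y - 4): now ∫(-2/(y - 4)) dy + ∫(3/(y + 1)) dy + ∫(4/(y + 5)) dy + ∫(-2/(y**2 + 1)) dy.
Step 2. Evaluate the standard form [assuming y > 4]: now -2*log(y - 4) + ∫(3/(y + 1)) dy + ∫(4/(y + 5)) dy + ∫(-2/(y**2 + 1)) dy.
Step 3. Evaluate the standard form [assuming y > -1]: now -2*log(y - 4) + 3*log(y + 1) + ∫(4/(y + 5)) dy + ∫(-2/(y**2 + 1)) dy.
Step 4. Evaluate the standard form [assuming y > -5]: now -2*log(y - 4) + 3*log(y + 1) + 4*log(y + 5) + ∫(-2/(y**2 + 1)) dy.
Step 5. Evaluate the standard form: now -2*log(y - 4) + 3*log(y + 1) + 4*log(y + 5) - 2*atan(y).
Answer: -2*log(y - 4) + 3*log(y + 1) + 4*log(y + 5) - 2*atan(y).


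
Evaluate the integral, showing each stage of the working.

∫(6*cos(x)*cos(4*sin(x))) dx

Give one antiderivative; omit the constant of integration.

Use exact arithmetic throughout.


Step 1. Substitute u = sin(x), turning ∫(6*cos(x)*cos(4*sin(x))) dx into ∫(6*cos(4*u)) du: now ∫(6*cos(4*u)) du.
Step 2. Evaluate the standard form: now 3*sin(4*u)/2.
Step 3. Substitute back u = sin(x): now 3*sin(4*sin(x))/2.
Answer: 3*sin(4*sin(x))/2.


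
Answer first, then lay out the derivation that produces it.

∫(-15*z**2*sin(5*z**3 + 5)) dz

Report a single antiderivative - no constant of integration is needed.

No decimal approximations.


The answer is cos(5*z**3 + 5).
Step 1. Substitute u = z**3 + 1, turning ∫(-15*z**2*sin(5*z**3 + 5)) dz into ∫(-5*sin(5*u)) du: now ∫(-5*sin(5*u)) du.
Step 2. Evaluate the standard form: now cos(5*u).
Step 3. Substitute back u = z**3 + 1: now cos(5*z**3 + 5).
Answer: cos(5*z**3 + 5).


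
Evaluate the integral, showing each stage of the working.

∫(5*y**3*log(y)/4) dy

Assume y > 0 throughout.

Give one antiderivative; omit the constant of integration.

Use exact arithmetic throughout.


Step 1. Integrate ∫(5*y**3*log(y)/4) dy by parts with u = log(y), dv = (5*y**3/4) dy, so v = 5*y**4/16 [assuming y > 0]: now 5*y**4*log(y)/16 + ∫(-5*y**3/16) dy.
Step 2. Evaluate the standard form: now 5*y**4*log(y)/16 - 5*y**4/64.
Answer: 5*y**4*log(y)/16 - 5*y**4/64.


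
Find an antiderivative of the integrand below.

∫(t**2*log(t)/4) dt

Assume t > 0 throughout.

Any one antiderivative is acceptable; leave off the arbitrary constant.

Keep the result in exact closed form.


Answer: t**3*log(t)/12 - t**3/36.


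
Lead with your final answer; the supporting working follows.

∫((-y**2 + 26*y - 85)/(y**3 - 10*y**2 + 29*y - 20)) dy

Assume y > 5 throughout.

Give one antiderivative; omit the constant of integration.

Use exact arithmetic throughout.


The answer is 5*log(y - 5) - log(y - 4) - 5*log(y - 1).
Step 1. Decompose ∫((-y**2 + 26*y - 85)/(y**3 - 10*y**2 + 29*y - 20)) dy by partial fractions, (-y**2 + 26*y - 85)/(y**3 - 10*y**2 + 29*y - 20) = -5/(y - 1) - 1/(y - 4) + 5/(y - 5): now ∫(5/(y - 5)) dy + ∫(-1/(y - 4)) dy + ∫(-5/(y - 1)) dy.
Step 2. Evaluate the standard form [assuming y > 4]: now -log(y - 4) + ∫(5/(y - 5)) dy + ∫(-5/(y - 1)) dy.
Step 3. Evaluate the standard form [assuming y > 5]: now 5*log(y - 5) - log(y - 4) + ∫(-5/(y - 1)) dy.
Step 4. Evaluate the standard form [assuming y > 1]: now 5*log(y - 5) - log(y - 4) - 5*log(y - 1).
Answer: 5*log(y - 5) - log(y - 4) - 5*log(y - 1).


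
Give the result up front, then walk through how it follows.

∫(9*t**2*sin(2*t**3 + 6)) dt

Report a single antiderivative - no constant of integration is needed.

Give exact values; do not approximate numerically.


The answer is -3*cos(2*t**3 + 6)/2.
Step 1. Substitute u = t**3 + 3, turning ∫(9*t**2*sin(2*t**3 + 6)) dt into ∫(3*sin(2*u)) du: now ∫(3*sin(2*u)) du.
Step 2. Evaluate the standard form: now -3*cos(2*u)/2.
Step 3. Substitute back u = t**3 + 3: now -3*cos(2*t**3 + 6)/2.
Answer: -3*cos(2*t**3 + 6)/2.


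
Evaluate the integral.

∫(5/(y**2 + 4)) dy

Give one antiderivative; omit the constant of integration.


Answer: 5*atan(y/2)/2.


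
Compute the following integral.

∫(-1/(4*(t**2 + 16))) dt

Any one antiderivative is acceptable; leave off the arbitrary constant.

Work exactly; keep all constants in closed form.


Answer: -atan(t/4)/16.


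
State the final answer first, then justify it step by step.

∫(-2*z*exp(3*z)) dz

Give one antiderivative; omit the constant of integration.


The answer is -2*z*exp(3*z)/3 + 2*exp(3*z)/9.
Step 1. Integrate ∫(-2*z*exp(3*z)) dz by parts with u = z, dv = (-2*exp(3*z)) dz, so v = -2*exp(3*z)/3: now -2*z*exp(3*z)/3 + ∫(2*exp(3*z)/3) dz.
Step 2. Evaluate the standard form: now -2*z*exp(3*z)/3 + 2*exp(3*z)/9.
Answer: -2*z*exp(3*z)/3 + 2*exp(3*z)/9.


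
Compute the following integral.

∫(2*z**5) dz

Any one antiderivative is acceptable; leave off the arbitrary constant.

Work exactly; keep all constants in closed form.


Answer: z**6/3.


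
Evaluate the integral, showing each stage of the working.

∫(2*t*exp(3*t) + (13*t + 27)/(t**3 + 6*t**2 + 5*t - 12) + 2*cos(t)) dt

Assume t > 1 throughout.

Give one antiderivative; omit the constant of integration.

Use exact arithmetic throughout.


Step 1. Rewrite: now ∫(2*t*exp(3*t)) dt + ∫((13*t + 27)/(t**3 + 6*t**2 + 5*t - 12)) dt + ∫(2*cos(t)) dt.
Step 2. Integrate ∫(2*t*exp(3*t)) dt by parts with u = t, dv = (2*exp(3*t)) dt, so v = 2*exp(3*t)/3: now 2*t*exp(3*t)/3 + ∫((13*t + 27)/(t**3 + 6*t**2 + 5*t - 12)) dt + ∫(-2*exp(3*t)/3) dt + ∫(2*cos(t)) dt.
Step 3. Evaluate the standard form: now 2*t*exp(3*t)/3 - 2*exp(3*t)/9 + ∫((13*t + 27)/(t**3 + 6*t**2 + 5*t - 12)) dt + ∫(2*cos(t)) dt.
Step 4. Evaluate the standard form: now 2*t*exp(3*t)/3 - 2*exp(3*t)/9 + 2*sin(t) + ∫((13*t + 27)/(t**3 + 6*t**2 + 5*t - 12)) dt.
Step 5. Decompose ∫((13*t + 27)/(t**3 + 6*t**2 + 5*t - 12)) dt by partial fractions, (13*t + 27)/(t**3 + 6*t**2 + 5*t - 12) = -5/(t + 4) + 3/(t + 3) + 2/(t - 1): now 2*t*exp(3*t)/3 - 2*exp(3*t)/9 + 2*sin(t) + ∫(2/(t - 1)) dt + ∫(3/(t + 3)) dt + ∫(-5/(t + 4)) dt.
Step 6. Evaluate the standard form [assuming t > -3]: now 2*t*exp(3*t)/3 - 2*exp(3*t)/9 + 3*log(t + 3) + 2*sin(t) + ∫(2/(t - 1)) dt + ∫(-5/(t + 4)) dt.
Step 7. Evaluate the standard form [assuming t > 1]: now 2*t*exp(3*t)/3 - 2*exp(3*t)/9 + 2*log(t - 1) + 3*log(t + 3) + 2*sin(t) + ∫(-5/(t + 4)) dt.
Step 8. Evaluate the standard form [assuming t > -4]: now 2*t*exp(3*t)/3 - 2*exp(3*t)/9 + 2*log(t - 1) + 3*log(t + 3) - 5*log(t + 4) + 2*sin(t).
Answer: 2*t*exp(3*t)/3 - 2*exp(3*t)/9 + 2*log(t - 1) + 3*log(t + 3) - 5*log(t + 4) + 2*sin(t).


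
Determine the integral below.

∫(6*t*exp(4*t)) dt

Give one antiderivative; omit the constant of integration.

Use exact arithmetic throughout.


Answer: 3*t*exp(4*t)/2 - 3*exp(4*t)/8.


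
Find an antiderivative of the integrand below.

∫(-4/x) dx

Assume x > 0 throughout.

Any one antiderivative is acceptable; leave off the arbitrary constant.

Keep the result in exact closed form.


Answer: -4*log(x).


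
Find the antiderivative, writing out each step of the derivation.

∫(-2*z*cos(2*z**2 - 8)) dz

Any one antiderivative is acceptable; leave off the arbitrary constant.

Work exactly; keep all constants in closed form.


Step 1. Substitute u = z**2 - 4, turning ∫(-2*z*cos(2*z**2 - 8)) dz into ∫(-cos(2*u)) du: now ∫(-cos(2*u)) du.
Step 2. Evaluate the standard form: now -sin(2*u)/2.
Step 3. Substitute back u = z**2 - 4: now -sin(2*z**2 - 8)/2.
Answer: -sin(2*z**2 - 8)/2.


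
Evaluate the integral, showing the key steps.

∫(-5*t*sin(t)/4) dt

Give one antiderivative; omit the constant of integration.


Step 1. Integrate ∫(-5*t*sin(t)/4) dt by parts with u = t, dv = (-5*sin(t)/4) dt, so v = 5*cos(t)/4: now 5*t*cos(t)/4 + ∫(-5*cos(t)/4) dt.
Step 2. Evaluate the standard form: now 5*t*cos(t)/4 - 5*sin(t)/4.
Answer: 5*t*cos(t)/4 - 5*sin(t)/4.


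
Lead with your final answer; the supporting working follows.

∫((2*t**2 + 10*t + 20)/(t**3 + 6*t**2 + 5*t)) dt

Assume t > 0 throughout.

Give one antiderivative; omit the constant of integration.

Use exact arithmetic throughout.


The answer is 4*log(t) - 3*log(t + 1) + log(t + 5).
Step 1. Decompose ∫((2*t**2 + 10*t + 20)/(t**3 + 6*t**2 + 5*t)) dt by partial fractions, (2*t**2 + 10*t + 20)/(t**3 + 6*t**2 + 5*t) = 1/(t + 5) - 3/(t + 1) + 4/t: now ∫(4/t) dt + ∫(-3/(t + 1)) dt + ∫(1/(t + 5)) dt.
Step 2. Evaluate the standard form [assuming t > -5]: now log(t + 5) + ∫(4/t) dt + ∫(-3/(t + 1)) dt.
Step 3. Evaluate the standard form [assuming t > -1]: now -3*log(t + 1) + log(t + 5) + ∫(4/t) dt.
Step 4. Evaluate the standard form [assuming t > 0]: now 4*log(t) - 3*log(t + 1) + log(t + 5).
Answer: 4*log(t) - 3*log(t + 1) + log(t + 5).


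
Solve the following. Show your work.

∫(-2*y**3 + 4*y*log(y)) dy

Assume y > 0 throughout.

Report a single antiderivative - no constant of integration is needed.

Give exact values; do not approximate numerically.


Step 1. Rewrite: now ∫(-2*y**3) dy + ∫(4*y*log(y)) dy.
Step 2. Integrate ∫(4*y*log(y)) dy by parts with u = log(y), dv = (4*y) dy, so v = 2*y**2 [assuming y > 0]: now 2*y**2*log(y) + ∫(-2*y) dy + ∫(-2*y**3) dy.
Step 3. Evaluate the standard form: now 2*y**2*log(y) - y**2 + ∫(-2*y**3) dy.
Step 4. Evaluate the standard form: now -y**4/2 + 2*y**2*log(y) - y**2.
Answer: -y**4/2 + 2*y**2*log(y) - y**2.


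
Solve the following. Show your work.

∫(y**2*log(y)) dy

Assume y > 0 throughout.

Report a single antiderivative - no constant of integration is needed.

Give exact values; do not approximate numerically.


Step 1. Integrate ∫(y**2*log(y)) dy by parts with u = log(y), dv = (y**2) dy, so v = y**3/3 [assuming y > 0]: now y**3*log(y)/3 + ∫(-y**2/3) dy.
Step 2. Evaluate the standard form: now y**3*log(y)/3 - y**3/9.
Answer: y**3*log(y)/3 - y**3/9.


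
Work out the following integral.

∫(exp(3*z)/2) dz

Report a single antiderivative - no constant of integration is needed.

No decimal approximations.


Answer: exp(3*z)/6.


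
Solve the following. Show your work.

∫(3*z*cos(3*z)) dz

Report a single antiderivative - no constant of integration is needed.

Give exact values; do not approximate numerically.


Step 1. Integrate ∫(3*z*cos(3*z)) dz by parts with u = z, dv = (3*cos(3*z)) dz, so v = sin(3*z): now z*sin(3*z) + ∫(-sin(3*z)) dz.
Step 2. Evaluate the standard form: now z*sin(3*z) + cos(3*z)/3.
Answer: z*sin(3*z) + cos(3*z)/3.


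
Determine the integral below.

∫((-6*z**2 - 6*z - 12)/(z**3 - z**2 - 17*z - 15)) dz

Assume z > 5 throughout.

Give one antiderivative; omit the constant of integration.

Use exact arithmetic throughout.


Answer: -4*log(z - 5) + log(z + 1) - 3*log(z + 3).


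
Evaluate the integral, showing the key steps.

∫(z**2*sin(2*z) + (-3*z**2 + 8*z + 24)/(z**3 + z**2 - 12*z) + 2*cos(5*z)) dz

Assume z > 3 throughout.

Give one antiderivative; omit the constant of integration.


Step 1. Rewrite: now ∫(z**2*sin(2*z)) dz + ∫((-3*z**2 + 8*z + 24)/(z**3 + z**2 - 12*z)) dz + ∫(2*cos(5*z)) dz.
Step 2. Integrate ∫(z**2*sin(2*z)) dz by parts with u = z**2, dv = (sin(2*z)) dz, so v = -cos(2*z)/2: now -z**2*cos(2*z)/2 + ∫(z*cos(2*z)) dz + ∫((-3*z**2 + 8*z + 24)/(z**3 + z**2 - 12*z)) dz + ∫(2*cos(5*z)) dz.
Step 3. Integrate ∫(z*cos(2*z)) dz by parts with u = z, dv = (cos(2*z)) dz, so v = sin(2*z)/2: now -z**2*cos(2*z)/2 + z*sin(2*z)/2 + ∫((-3*z**2 + 8*z + 24)/(z**3 + z**2 - 12*z)) dz + ∫(-sin(2*z)/2) dz + ∫(2*cos(5*z)) dz.
Step 4. Evaluate the standard form: now -z**2*cos(2*z)/2 + z*sin(2*z)/2 + cos(2*z)/4 + ∫((-3*z**2 + 8*z + 24)/(z**3 + z**2 - 12*z)) dz + ∫(2*cos(5*z)) dz.
Step 5. Decompose ∫((-3*z**2 + 8*z + 24)/(z**3 + z**2 - 12*z)) dz by partial fractions, (-3*z**2 + 8*z + 24)/(z**3 + z**2 - 12*z) = -2/(z + 4) + 1/(z - 3) - 2/z: now -z**2*cos(2*z)/2 + z*sin(2*z)/2 + cos(2*z)/4 + ∫(-2/z) dz + ∫(1/(z - 3)) dz + ∫(-2/(z + 4)) dz + ∫(2*cos(5*z)) dz.
Step 6. Evaluate the standard form [assuming z > 0]: now -z**2*cos(2*z)/2 + z*sin(2*z)/2 - 2*log(z) + cos(2*z)/4 + ∫(1/(z - 3)) dz + ∫(-2/(z + 4)) dz + ∫(2*cos(5*z)) dz.
Step 7. Evaluate the standard form [assuming z > -4]: now -z**2*cos(2*z)/2 + z*sin(2*z)/2 - 2*log(z) - 2*log(z + 4) + cos(2*z)/4 + ∫(1/(z - 3)) dz + ∫(2*cos(5*z)) dz.
Step 8. Evaluate the standard form [assuming z > 3]: now -z**2*cos(2*z)/2 + z*sin(2*z)/2 - 2*log(z) + log(z - 3) - 2*log(z + 4) + cos(2*z)/4 + ∫(2*cos(5*z)) dz.
Step 9. Evaluate the standard form: now -z**2*cos(2*z)/2 + z*sin(2*z)/2 - 2*log(z) + log(z - 3) - 2*log(z + 4) + 2*sin(5*z)/5 + cos(2*z)/4.
Answer: -z**2*cos(2*z)/2 + z*sin(2*z)/2 - 2*log(z) + log(z - 3) - 2*log(z + 4) + 2*sin(5*z)/5 + cos(2*z)/4.


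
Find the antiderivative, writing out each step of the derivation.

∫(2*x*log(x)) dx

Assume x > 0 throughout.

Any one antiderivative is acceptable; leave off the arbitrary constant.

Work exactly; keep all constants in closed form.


Step 1. Integrate ∫(2*x*log(x)) dx by parts with u = log(x), dv = (2*x) dx, so v = x**2 [assuming x > 0]: now x**2*log(x) + ∫(-x) dx.
Step 2. Evaluate the standard form: now x**2*log(x) - x**2/2.
Answer: x**2*log(x) - x**2/2.


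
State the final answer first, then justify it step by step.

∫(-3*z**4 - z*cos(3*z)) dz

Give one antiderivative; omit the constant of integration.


The answer is -3*z**5/5 - z*sin(3*z)/3 - cos(3*z)/9.
Step 1. Rewrite: now ∫(-3*z**4) dz + ∫(-z*cos(3*z)) dz.
Step 2. Integrate ∫(-z*cos(3*z)) dz by parts with u = z, dv = (-cos(3*z)) dz, so v = -sin(3*z)/3: now -z*sin(3*z)/3 + ∫(-3*z**4) dz + ∫(sin(3*z)/3) dz.
Step 3. Evaluate the standard form: now -z*sin(3*z)/3 - cos(3*z)/9 + ∫(-3*z**4) dz.
Step 4. Evaluate the standard form: now -3*z**5/5 - z*sin(3*z)/3 - cos(3*z)/9.
Answer: -3*z**5/5 - z*sin(3*z)/3 - cos(3*z)/9.


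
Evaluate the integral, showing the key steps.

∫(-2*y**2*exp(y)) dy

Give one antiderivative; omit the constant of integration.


Step 1. Integrate ∫(-2*y**2*exp(y)) dy by parts with u = y**2, dv = (-2*exp(y)) dy, so v = -2*exp(y): now -2*y**2*exp(y) + ∫(4*y*exp(y)) dy.
Step 2. Integrate ∫(4*y*exp(y)) dy by parts with u = y, dv = (4*exp(y)) dy, so v = 4*exp(y): now -2*y**2*exp(y) + 4*y*exp(y) + ∫(-4*exp(y)) dy.
Step 3. Evaluate the standard form: now -2*y**2*exp(y) + 4*y*exp(y) - 4*exp(y).
Answer: -2*y**2*exp(y) + 4*y*exp(y) - 4*exp(y).


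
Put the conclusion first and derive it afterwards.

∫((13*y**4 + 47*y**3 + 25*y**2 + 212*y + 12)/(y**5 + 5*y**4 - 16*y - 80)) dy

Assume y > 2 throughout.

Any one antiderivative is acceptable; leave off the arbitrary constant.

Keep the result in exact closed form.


The answer is 5*log(y - 2) + 5*log(y + 2) + 3*log(y + 5) - 3*atan(y/2)/2.
Step 1. Decompose ∫((13*y**4 + 47*y**3 + 25*y**2 + 212*y + 12)/(y**5 + 5*y**4 - 16*y - 80)) dy by partial fractions, (13*y**4 + 47*y**3 + 25*y**2 + 212*y + 12)/(y**5 + 5*y**4 - 16*y - 80) = -3/(y**2 + 4) + 3/(y + 5) + 5/(y + 2) + 5/(y - 2): now ∫(5/(y - 2)) dy + ∫(5/(y + 2)) dy + ∫(3/(y + 5)) dy + ∫(-3/(y**2 + 4)) dy.
Step 2. Evaluate the standard form [assuming y > -5]: now 3*log(y + 5) + ∫(5/(y - 2)) dy + ∫(5/(y + 2)) dy + ∫(-3/(y**2 + 4)) dy.
Step 3. Evaluate the standard form [assuming y > 2]: now 5*log(y - 2) + 3*log(y + 5) + ∫(5/(y + 2)) dy + ∫(-3/(y**2 + 4)) dy.
Step 4. Evaluate the standard form [assuming y > -2]: now 5*log(y - 2) + 5*log(y + 2) + 3*log(y + 5) + ∫(-3/(y**2 + 4)) dy.
Step 5. Evaluate the standard form: now 5*log(y - 2) + 5*log(y + 2) + 3*log(y + 5) - 3*atan(y/2)/2.
Answer: 5*log(y - 2) + 5*log(y + 2) + 3*log(y + 5) - 3*atan(y/2)/2.


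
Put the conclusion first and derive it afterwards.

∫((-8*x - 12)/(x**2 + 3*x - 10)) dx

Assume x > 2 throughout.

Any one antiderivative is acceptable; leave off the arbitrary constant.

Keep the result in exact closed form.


The answer is -4*log(x - 2) - 4*log(x + 5).
Step 1. Decompose ∫((-8*x - 12)/(x**2 + 3*x - 10)) dx by partial fractions, (-8*x - 12)/(x**2 + 3*x - 10) = -4/(x + 5) - 4/(x - 2): now ∫(-4/(x - 2)) dx + ∫(-4/(x + 5)) dx.
Step 2. Evaluate the standard form [assuming x > -5]: now -4*log(x + 5) + ∫(-4/(x - 2)) dx.
Step 3. Evaluate the standard form [assuming x > 2]: now -4*log(x - 2) - 4*log(x + 5).
Answer: -4*log(x - 2) - 4*log(x + 5).


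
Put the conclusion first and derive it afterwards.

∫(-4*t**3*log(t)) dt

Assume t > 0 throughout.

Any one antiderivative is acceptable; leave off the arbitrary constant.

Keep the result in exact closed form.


The answer is -t**4*log(t) + t**4/4.
Step 1. Integrate ∫(-4*t**3*log(t)) dt by parts with u = log(t), dv = (-4*t**3) dt, so v = -t**4 [assuming t > 0]: now -t**4*log(t) + ∫(t**3) dt.
Step 2. Evaluate the standard form: now -t**4*log(t) + t**4/4.
Answer: -t**4*log(t) + t**4/4.


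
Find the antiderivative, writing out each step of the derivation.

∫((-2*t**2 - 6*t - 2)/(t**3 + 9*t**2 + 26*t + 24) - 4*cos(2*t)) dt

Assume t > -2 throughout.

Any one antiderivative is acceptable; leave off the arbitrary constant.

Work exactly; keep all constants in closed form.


Step 1. Rewrite: now ∫((-2*t**2 - 6*t - 2)/(t**3 + 9*t**2 + 26*t + 24)) dt + ∫(-4*cos(2*t)) dt.
Step 2. Evaluate the standard form: now -2*sin(2*t) + ∫((-2*t**2 - 6*t - 2)/(t**3 + 9*t**2 + 26*t + 24)) dt.
Step 3. Decompose ∫((-2*t**2 - 6*t - 2)/(t**3 + 9*t**2 + 26*t + 24)) dt by partial fractions, (-2*t**2 - 6*t - 2)/(t**3 + 9*t**2 + 26*t + 24) = -5/(t + 4) + 2/(t + 3) + 1/(t + 2): now -2*sin(2*t) + ∫(1/(t + 2)) dt + ∫(2/(t + 3)) dt + ∫(-5/(t + 4)) dt.
Step 4. Evaluate the standard form [assuming t > -4]: now -5*log(t + 4) - 2*sin(2*t) + ∫(1/(t + 2)) dt + ∫(2/(t + 3)) dt.
Step 5. Evaluate the standard form [assuming t > -3]: now 2*log(t + 3) - 5*log(t + 4) - 2*sin(2*t) + ∫(1/(t + 2)) dt.
Step 6. Evaluate the standard form [assuming t > -2]: now log(t + 2) + 2*log(t + 3) - 5*log(t + 4) - 2*sin(2*t).
Answer: log(t + 2) + 2*log(t + 3) - 5*log(t + 4) - 2*sin(2*t).


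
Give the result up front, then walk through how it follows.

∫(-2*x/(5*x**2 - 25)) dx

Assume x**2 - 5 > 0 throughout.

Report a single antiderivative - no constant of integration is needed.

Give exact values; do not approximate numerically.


The answer is -log(x**2 - 5)/5.
Step 1. Substitute u = x**2 - 5, turning ∫(-2*x/(5*x**2 - 25)) dx into ∫(-1/(5*u)) du: now ∫(-1/(5*u)) du.
Step 2. Evaluate the standard form [assuming u > 0]: now -log(u)/5.
Step 3. Substitute back u = x**2 - 5: now -log(x**2 - 5)/5.
Answer: -log(x**2 - 5)/5.


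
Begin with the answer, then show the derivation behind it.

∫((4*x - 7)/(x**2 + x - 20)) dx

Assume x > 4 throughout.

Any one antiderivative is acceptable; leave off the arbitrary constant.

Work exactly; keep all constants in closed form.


The answer is log(x - 4) + 3*log(x + 5).
Step 1. Decompose ∫((4*x - 7)/(x**2 + x - 20)) dx by partial fractions, (4*x - 7)/(x**2 + x - 20) = 3/(x + 5) + 1/(x - 4): now ∫(1/(x - 4)) dx + ∫(3/(x + 5)) dx.
Step 2. Evaluate the standard form [assuming x > -5]: now 3*log(x + 5) + ∫(1/(x - 4)) dx.
Step 3. Evaluate the standard form [assuming x > 4]: now log(x - 4) + 3*log(x + 5).
Answer: log(x - 4) + 3*log(x + 5).


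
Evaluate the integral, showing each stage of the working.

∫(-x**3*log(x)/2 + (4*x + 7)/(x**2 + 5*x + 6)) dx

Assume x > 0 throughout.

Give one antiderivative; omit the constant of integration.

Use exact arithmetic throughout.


Step 1. Rewrite: now ∫(-x**3*log(x)/2) dx + ∫((4*x + 7)/(x**2 + 5*x + 6)) dx.
Step 2. Decompose ∫((4*x + 7)/(x**2 + 5*x + 6)) dx by partial fractions, (4*x + 7)/(x**2 + 5*x + 6) = 5/(x + 3) - 1/(x + 2): now ∫(-x**3*log(x)/2) dx + ∫(-1/(x + 2)) dx + ∫(5/(x + 3)) dx.
Step 3. Evaluate the standard form [assuming x > -3]: now 5*log(x + 3) + ∫(-x**3*log(x)/2) dx + ∫(-1/(x + 2)) dx.
Step 4. Evaluate the standard form [assuming x > -2]: now -log(x + 2) + 5*log(x + 3) + ∫(-x**3*log(x)/2) dx.
Step 5. Integrate ∫(-x**3*log(x)/2) dx by parts with u = log(x), dv = (-x**3/2) dx, so v = -x**4/8 [assuming x > 0]: now -x**4*log(x)/8 - log(x + 2) + 5*log(x + 3) + ∫(x**3/8) dx.
Step 6. Evaluate the standard form: now -x**4*log(x)/8 + x**4/32 - log(x + 2) + 5*log(x + 3).
Answer: -x**4*log(x)/8 + x**4/32 - log(x + 2) + 5*log(x + 3).


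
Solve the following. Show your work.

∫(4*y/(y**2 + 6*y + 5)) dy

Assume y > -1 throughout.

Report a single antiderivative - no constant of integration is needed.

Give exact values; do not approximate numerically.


Step 1. Decompose ∫(4*y/(y**2 + 6*y + 5)) dy by partial fractions, 4*y/(y**2 + 6*y + 5) = 5/(y + 5) - 1/(y + 1): now ∫(-1/(y + 1)) dy + ∫(5/(y + 5)) dy.
Step 2. Evaluate the standard form [assuming y > -1]: now -log(y + 1) + ∫(5/(y + 5)) dy.
Step 3. Evaluate the standard form [assuming y > -5]: now -log(y + 1) + 5*log(y + 5).
Answer: -log(y + 1) + 5*log(y + 5).


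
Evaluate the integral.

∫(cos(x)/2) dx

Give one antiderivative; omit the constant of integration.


Answer: sin(x)/2.


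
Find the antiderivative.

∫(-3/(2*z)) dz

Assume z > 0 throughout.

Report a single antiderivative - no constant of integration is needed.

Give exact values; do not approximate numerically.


Answer: -3*log(z)/2.


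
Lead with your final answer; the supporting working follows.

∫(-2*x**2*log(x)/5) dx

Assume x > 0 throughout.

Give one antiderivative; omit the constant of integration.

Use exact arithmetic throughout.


The answer is -2*x**3*log(x)/15 + 2*x**3/45.
Step 1. Integrate ∫(-2*x**2*log(x)/5) dx by parts with u = log(x), dv = (-2*x**2/5) dx, so v = -2*x**3/15 [assuming x > 0]: now -2*x**3*log(x)/15 + ∫(2*x**2/15) dx.
Step 2. Evaluate the standard form: now -2*x**3*log(x)/15 + 2*x**3/45.
Answer: -2*x**3*log(x)/15 + 2*x**3/45.


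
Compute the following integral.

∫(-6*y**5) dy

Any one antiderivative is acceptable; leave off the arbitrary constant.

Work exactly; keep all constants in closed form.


Answer: -y**6.


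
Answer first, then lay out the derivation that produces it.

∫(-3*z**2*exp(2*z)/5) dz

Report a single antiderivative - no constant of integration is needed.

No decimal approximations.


The answer is -3*z**2*exp(2*z)/10 + 3*z*exp(2*z)/10 - 3*exp(2*z)/20.
Step 1. Integrate ∫(-3*z**2*exp(2*z)/5) dz by parts with u = z**2, dv = (-3*exp(2*z)/5) dz, so v = -3*exp(2*z)/10: now -3*z**2*exp(2*z)/10 + ∫(3*z*exp(2*z)/5) dz.
Step 2. Integrate ∫(3*z*exp(2*z)/5) dz by parts with u = z, dv = (3*exp(2*z)/5) dz, so v = 3*exp(2*z)/10: now -3*z**2*exp(2*z)/10 + 3*z*exp(2*z)/10 + ∫(-3*exp(2*z)/10) dz.
Step 3. Evaluate the standard form: now -3*z**2*exp(2*z)/10 + 3*z*exp(2*z)/10 - 3*exp(2*z)/20.
Answer: -3*z**2*exp(2*z)/10 + 3*z*exp(2*z)/10 - 3*exp(2*z)/20.


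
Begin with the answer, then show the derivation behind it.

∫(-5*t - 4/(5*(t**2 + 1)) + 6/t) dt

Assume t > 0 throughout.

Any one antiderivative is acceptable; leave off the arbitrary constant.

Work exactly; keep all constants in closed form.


The answer is -5*t**2/2 + 6*log(t) - 4*atan(t)/5.
Step 1. Rewrite: now ∫(6/t) dt + ∫(-5*t) dt + ∫(-4/(5*(t**2 + 1))) dt.
Step 2. Evaluate the standard form: now -5*t**2/2 + ∫(6/t) dt + ∫(-4/(5*(t**2 + 1))) dt.
Step 3. Evaluate the standard form [assuming t > 0]: now -5*t**2/2 + 6*log(t) + ∫(-4/(5*(t**2 + 1))) dt.
Step 4. Evaluate the standard form: now -5*t**2/2 + 6*log(t) - 4*atan(t)/5.
Answer: -5*t**2/2 + 6*log(t) - 4*atan(t)/5.


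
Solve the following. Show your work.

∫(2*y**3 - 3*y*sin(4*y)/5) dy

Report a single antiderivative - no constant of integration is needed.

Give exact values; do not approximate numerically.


Step 1. Rewrite: now ∫(2*y**3) dy + ∫(-3*y*sin(4*y)/5) dy.
Step 2. Integrate ∫(-3*y*sin(4*y)/5) dy by parts with u = y, dv = (-3*sin(4*y)/5) dy, so v = 3*cos(4*y)/20: now 3*y*cos(4*y)/20 + ∫(2*y**3) dy + ∫(-3*cos(4*y)/20) dy.
Step 3. Evaluate the standard form: now 3*y*cos(4*y)/20 - 3*sin(4*y)/80 + ∫(2*y**3) dy.
Step 4. Evaluate the standard form: now y**4/2 + 3*y*cos(4*y)/20 - 3*sin(4*y)/80.
Answer: y**4/2 + 3*y*cos(4*y)/20 - 3*sin(4*y)/80.


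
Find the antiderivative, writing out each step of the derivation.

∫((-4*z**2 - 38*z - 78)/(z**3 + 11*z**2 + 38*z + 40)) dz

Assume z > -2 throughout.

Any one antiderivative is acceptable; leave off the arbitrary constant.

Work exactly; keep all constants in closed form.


Step 1. Decompose ∫((-4*z**2 - 38*z - 78)/(z**3 + 11*z**2 + 38*z + 40)) dz by partial fractions, (-4*z**2 - 38*z - 78)/(z**3 + 11*z**2 + 38*z + 40) = 4/(z + 5) - 5/(z + 4) - 3/(z + 2): now ∫(-3/(z + 2)) dz + ∫(-5/(z + 4)) dz + ∫(4/(z + 5)) dz.
Step 2. Evaluate the standard form [assuming z > -4]: now -5*log(z + 4) + ∫(-3/(z + 2)) dz + ∫(4/(z + 5)) dz.
Step 3. Evaluate the standard form [assuming z > -2]: now -3*log(z + 2) - 5*log(z + 4) + ∫(4/(z + 5)) dz.
Step 4. Evaluate the standard form [assuming z > -5]: now -3*log(z + 2) - 5*log(z + 4) + 4*log(z + 5).
Answer: -3*log(z + 2) - 5*log(z + 4) + 4*log(z + 5).


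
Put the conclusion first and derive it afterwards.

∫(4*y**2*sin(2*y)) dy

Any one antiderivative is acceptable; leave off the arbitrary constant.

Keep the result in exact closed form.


The answer is -2*y**2*cos(2*y) + 2*y*sin(2*y) + cos(2*y).
Step 1. Integrate ∫(4*y**2*sin(2*y)) dy by parts with u = y**2, dv = (4*sin(2*y)) dy, so v = -2*cos(2*y): now -2*y**2*cos(2*y) + ∫(4*y*cos(2*y)) dy.
Step 2. Integrate ∫(4*y*cos(2*y)) dy by parts with u = y, dv = (4*cos(2*y)) dy, so v = 2*sin(2*y): now -2*y**2*cos(2*y) + 2*y*sin(2*y) + ∫(-2*sin(2*y)) dy.
Step 3. Evaluate the standard form: now -2*y**2*cos(2*y) + 2*y*sin(2*y) + cos(2*y).
Answer: -2*y**2*cos(2*y) + 2*y*sin(2*y) + cos(2*y).


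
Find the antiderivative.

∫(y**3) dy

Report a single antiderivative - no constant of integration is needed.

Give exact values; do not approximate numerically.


Answer: y**4/4.


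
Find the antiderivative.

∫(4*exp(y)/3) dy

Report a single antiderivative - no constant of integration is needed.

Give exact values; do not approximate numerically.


Answer: 4*exp(y)/3.


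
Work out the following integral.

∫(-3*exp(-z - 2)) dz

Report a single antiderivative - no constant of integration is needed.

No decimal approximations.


Answer: 3*exp(-z - 2).


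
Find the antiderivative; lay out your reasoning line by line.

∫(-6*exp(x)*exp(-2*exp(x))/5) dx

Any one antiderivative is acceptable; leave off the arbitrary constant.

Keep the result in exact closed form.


Step 1. Substitute u = exp(x), turning ∫(-6*exp(x)*exp(-2*exp(x))/5) dx into ∫(-6*exp(-2*u)/5) du: now ∫(-6*exp(-2*u)/5) du.
Step 2. Evaluate the standard form: now 3*exp(-2*u)/5.
Step 3. Substitute back u = exp(x): now 3*exp(-2*exp(x))/5.
Answer: 3*exp(-2*exp(x))/5.


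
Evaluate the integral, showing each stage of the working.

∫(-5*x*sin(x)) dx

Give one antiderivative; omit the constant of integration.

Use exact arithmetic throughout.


Step 1. Integrate ∫(-5*x*sin(x)) dx by parts with u = x, dv = (-5*sin(x)) dx, so v = 5*cos(x): now 5*x*cos(x) + ∫(-5*cos(x)) dx.
Step 2. Evaluate the standard form: now 5*x*cos(x) - 5*sin(x).
Answer: 5*x*cos(x) - 5*sin(x).


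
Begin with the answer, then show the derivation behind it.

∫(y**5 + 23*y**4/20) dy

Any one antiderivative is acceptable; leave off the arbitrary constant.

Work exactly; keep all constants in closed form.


The answer is y**6/6 + 23*y**5/100.
Step 1. Rewrite: now ∫(23*y**4/20) dy + ∫(y**5) dy.
Step 2. Evaluate the standard form: now y**6/6 + ∫(23*y**4/20) dy.
Step 3. Evaluate the standard form: now y**6/6 + 23*y**5/100.
Answer: y**6/6 + 23*y**5/100.


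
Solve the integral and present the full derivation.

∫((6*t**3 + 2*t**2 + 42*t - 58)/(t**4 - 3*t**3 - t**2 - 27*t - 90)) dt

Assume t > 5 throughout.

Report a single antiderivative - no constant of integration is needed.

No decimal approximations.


Step 1. Decompose ∫((6*t**3 + 2*t**2 + 42*t - 58)/(t**4 - 3*t**3 - t**2 - 27*t - 90)) dt by partial fractions, (6*t**3 + 2*t**2 + 42*t - 58)/(t**4 - 3*t**3 - t**2 - 27*t - 90) = 4/(t**2 + 9) + 2/(t + 2) + 4/(t - 5): now ∫(4/(t - 5)) dt + ∫(2/(t + 2)) dt + ∫(4/(t**2 + 9)) dt.
Step 2. Evaluate the standard form [assuming t > -2]: now 2*log(t + 2) + ∫(4/(t - 5)) dt + ∫(4/(t**2 + 9)) dt.
Step 3. Evaluate the standard form [assuming t > 5]: now 4*log(t - 5) + 2*log(t + 2) + ∫(4/(t**2 + 9)) dt.
Step 4. Evaluate the standard form: now 4*log(t - 5) + 2*log(t + 2) + 4*atan(t/3)/3.
Answer: 4*log(t - 5) + 2*log(t + 2) + 4*atan(t/3)/3.


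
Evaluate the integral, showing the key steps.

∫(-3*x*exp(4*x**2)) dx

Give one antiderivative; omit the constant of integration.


Step 1. Substitute u = x**2, turning ∫(-3*x*exp(4*x**2)) dx into ∫(-3*exp(4*u)/2) du: now ∫(-3*exp(4*u)/2) du.
Step 2. Evaluate the standard form: now -3*exp(4*u)/8.
Step 3. Substitute back u = x**2: now -3*exp(4*x**2)/8.
Answer: -3*exp(4*x**2)/8.


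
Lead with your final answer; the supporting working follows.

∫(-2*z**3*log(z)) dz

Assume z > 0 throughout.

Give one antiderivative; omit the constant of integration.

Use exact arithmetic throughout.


The answer is -z**4*log(z)/2 + z**4/8.
Step 1. Integrate ∫(-2*z**3*log(z)) dz by parts with u = log(z), dv = (-2*z**3) dz, so v = -z**4/2 [assuming z > 0]: now -z**4*log(z)/2 + ∫(z**3/2) dz.
Step 2. Evaluate the standard form: now -z**4*log(z)/2 + z**4/8.
Answer: -z**4*log(z)/2 + z**4/8.


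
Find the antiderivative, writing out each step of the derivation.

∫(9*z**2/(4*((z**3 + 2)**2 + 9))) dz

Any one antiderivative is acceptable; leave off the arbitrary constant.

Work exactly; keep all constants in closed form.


Step 1. Substitute u = z**3 + 2, turning ∫(9*z**2/(4*((z**3 + 2)**2 + 9))) dz into ∫(3/(4*(u**2 + 9))) du: now ∫(3/(4*(u**2 + 9))) du.
Step 2. Evaluate the standard form: now atan(u/3)/4.
Step 3. Substitute back u = z**3 + 2: now atan(z**3/3 + 2/3)/4.
Answer: atan(z**3/3 + 2/3)/4.


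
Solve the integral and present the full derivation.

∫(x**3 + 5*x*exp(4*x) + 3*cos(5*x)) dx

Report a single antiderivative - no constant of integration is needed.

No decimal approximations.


Step 1. Rewrite: now ∫(x**3) dx + ∫(5*x*exp(4*x)) dx + ∫(3*cos(5*x)) dx.
Step 2. Integrate ∫(5*x*exp(4*x)) dx by parts with u = x, dv = (5*exp(4*x)) dx, so v = 5*exp(4*x)/4: now 5*x*exp(4*x)/4 + ∫(x**3) dx + ∫(-5*exp(4*x)/4) dx + ∫(3*cos(5*x)) dx.
Step 3. Evaluate the standard form: now 5*x*exp(4*x)/4 - 5*exp(4*x)/16 + ∫(x**3) dx + ∫(3*cos(5*x)) dx.
Step 4. Evaluate the standard form: now 5*x*exp(4*x)/4 - 5*exp(4*x)/16 + 3*sin(5*x)/5 + ∫(x**3) dx.
Step 5. Evaluate the standard form: now x**4/4 + 5*x*exp(4*x)/4 - 5*exp(4*x)/16 + 3*sin(5*x)/5.
Answer: x**4/4 + 5*x*exp(4*x)/4 - 5*exp(4*x)/16 + 3*sin(5*x)/5.


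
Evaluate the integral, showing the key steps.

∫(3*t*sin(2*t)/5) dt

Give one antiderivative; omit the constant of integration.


Step 1. Integrate ∫(3*t*sin(2*t)/5) dt by parts with u = t, dv = (3*sin(2*t)/5) dt, so v = -3*cos(2*t)/10: now -3*t*cos(2*t)/10 + ∫(3*cos(2*t)/10) dt.
Step 2. Evaluate the standard form: now -3*t*cos(2*t)/10 + 3*sin(2*t)/20.
Answer: -3*t*cos(2*t)/10 + 3*sin(2*t)/20.


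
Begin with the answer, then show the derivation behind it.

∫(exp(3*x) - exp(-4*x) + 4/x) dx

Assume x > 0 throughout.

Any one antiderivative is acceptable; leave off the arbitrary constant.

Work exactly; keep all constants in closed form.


The answer is exp(3*x)/3 + 4*log(x) + exp(-4*x)/4.
Step 1. Rewrite: now ∫(4/x) dx + ∫(-exp(-4*x)) dx + ∫(exp(3*x)) dx.
Step 2. Evaluate the standard form: now ∫(4/x) dx + ∫(exp(3*x)) dx + exp(-4*x)/4.
Step 3. Evaluate the standard form [assuming x > 0]: now 4*log(x) + ∫(exp(3*x)) dx + exp(-4*x)/4.
Step 4. Evaluate the standard form: now exp(3*x)/3 + 4*log(x) + exp(-4*x)/4.
Answer: exp(3*x)/3 + 4*log(x) + exp(-4*x)/4.


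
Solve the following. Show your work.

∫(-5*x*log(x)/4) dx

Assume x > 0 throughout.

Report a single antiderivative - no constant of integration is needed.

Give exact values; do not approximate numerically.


Step 1. Integrate ∫(-5*x*log(x)/4) dx by parts with u = log(x), dv = (-5*x/4) dx, so v = -5*x**2/8 [assuming x > 0]: now -5*x**2*log(x)/8 + ∫(5*x/8) dx.
Step 2. Evaluate the standard form: now -5*x**2*log(x)/8 + 5*x**2/16.
Answer: -5*x**2*log(x)/8 + 5*x**2/16.


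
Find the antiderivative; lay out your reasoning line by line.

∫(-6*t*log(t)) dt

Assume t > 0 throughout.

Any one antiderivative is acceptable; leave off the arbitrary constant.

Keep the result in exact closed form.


Step 1. Integrate ∫(-6*t*log(t)) dt by parts with u = log(t), dv = (-6*t) dt, so v = -3*t**2 [assuming t > 0]: now -3*t**2*log(t) + ∫(3*t) dt.
Step 2. Evaluate the standard form: now -3*t**2*log(t) + 3*t**2/2.
Answer: -3*t**2*log(t) + 3*t**2/2.


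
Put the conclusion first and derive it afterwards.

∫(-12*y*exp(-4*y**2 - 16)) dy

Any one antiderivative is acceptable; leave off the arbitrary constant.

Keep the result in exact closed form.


The answer is 3*exp(-4*y**2 - 16)/2.
Step 1. Substitute u = y**2 + 4, turning ∫(-12*y*exp(-4*y**2 - 16)) dy into ∫(-6*exp(-4*u)) du: now ∫(-6*exp(-4*u)) du.
Step 2. Evaluate the standard form: now 3*exp(-4*u)/2.
Step 3. Substitute back u = y**2 + 4: now 3*exp(-4*y**2 - 16)/2.
Answer: 3*exp(-4*y**2 - 16)/2.
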